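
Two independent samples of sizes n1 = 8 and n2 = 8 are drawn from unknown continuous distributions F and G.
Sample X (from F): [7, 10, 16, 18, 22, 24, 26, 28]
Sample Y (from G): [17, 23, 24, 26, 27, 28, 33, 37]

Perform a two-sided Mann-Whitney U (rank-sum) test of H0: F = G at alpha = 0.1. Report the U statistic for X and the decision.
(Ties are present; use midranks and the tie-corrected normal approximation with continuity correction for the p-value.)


Step 1: Combine and sort all 16 observations; assign midranks.
sorted (value, group): (7,X), (10,X), (16,X), (17,Y), (18,X), (22,X), (23,Y), (24,X), (24,Y), (26,X), (26,Y), (27,Y), (28,X), (28,Y), (33,Y), (37,Y)
ranks: 7->1, 10->2, 16->3, 17->4, 18->5, 22->6, 23->7, 24->8.5, 24->8.5, 26->10.5, 26->10.5, 27->12, 28->13.5, 28->13.5, 33->15, 37->16
Step 2: Rank sum for X: R1 = 1 + 2 + 3 + 5 + 6 + 8.5 + 10.5 + 13.5 = 49.5.
Step 3: U_X = R1 - n1(n1+1)/2 = 49.5 - 8*9/2 = 49.5 - 36 = 13.5.
       U_Y = n1*n2 - U_X = 64 - 13.5 = 50.5.
Step 4: Ties are present, so use the tie-corrected normal approximation (with continuity correction) for the p-value.
Step 5: p-value = 0.058150; compare to alpha = 0.1. reject H0.

U_X = 13.5, p = 0.058150, reject H0 at alpha = 0.1.


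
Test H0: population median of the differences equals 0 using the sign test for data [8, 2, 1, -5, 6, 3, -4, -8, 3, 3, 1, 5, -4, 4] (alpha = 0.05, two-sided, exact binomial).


Step 1: Discard zero differences. Original n = 14; n_eff = number of nonzero differences = 14.
Nonzero differences (with sign): +8, +2, +1, -5, +6, +3, -4, -8, +3, +3, +1, +5, -4, +4
Step 2: Count signs: positive = 10, negative = 4.
Step 3: Under H0: P(positive) = 0.5, so the number of positives S ~ Bin(14, 0.5).
Step 4: Two-sided exact p-value = sum of Bin(14,0.5) probabilities at or below the observed probability = 0.179565.
Step 5: alpha = 0.05. fail to reject H0.

n_eff = 14, pos = 10, neg = 4, p = 0.179565, fail to reject H0.


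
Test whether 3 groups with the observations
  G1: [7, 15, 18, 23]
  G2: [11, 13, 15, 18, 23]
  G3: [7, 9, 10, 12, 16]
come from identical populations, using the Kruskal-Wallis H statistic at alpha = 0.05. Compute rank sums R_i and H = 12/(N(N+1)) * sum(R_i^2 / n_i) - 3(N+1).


Step 1: Combine all N = 14 observations and assign midranks.
sorted (value, group, rank): (7,G1,1.5), (7,G3,1.5), (9,G3,3), (10,G3,4), (11,G2,5), (12,G3,6), (13,G2,7), (15,G1,8.5), (15,G2,8.5), (16,G3,10), (18,G1,11.5), (18,G2,11.5), (23,G1,13.5), (23,G2,13.5)
Step 2: Sum ranks within each group.
R_1 = 35 (n_1 = 4)
R_2 = 45.5 (n_2 = 5)
R_3 = 24.5 (n_3 = 5)
Step 3: H = 12/(N(N+1)) * sum(R_i^2/n_i) - 3(N+1)
     = 12/(14*15) * (35^2/4 + 45.5^2/5 + 24.5^2/5) - 3*15
     = 0.057143 * 840.35 - 45
     = 3.020000.
Step 4: Ties present; correction factor C = 1 - 24/(14^3 - 14) = 0.991209. Corrected H = 3.020000 / 0.991209 = 3.046785.
Step 5: Under H0, H ~ chi^2(2); p-value = 0.217971.
Step 6: alpha = 0.05. fail to reject H0.

H = 3.0468, df = 2, p = 0.217971, fail to reject H0.


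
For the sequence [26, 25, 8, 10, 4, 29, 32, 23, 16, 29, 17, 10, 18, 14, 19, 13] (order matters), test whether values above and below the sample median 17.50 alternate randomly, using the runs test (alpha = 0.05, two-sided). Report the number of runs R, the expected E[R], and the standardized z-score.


Step 1: Compute median = 17.50; label A = above, B = below.
Labels in order: AABBBAAABABBABAB  (n_A = 8, n_B = 8)
Step 2: Count runs R = 10.
Step 3: Under H0 (random ordering), E[R] = 2*n_A*n_B/(n_A+n_B) + 1 = 2*8*8/16 + 1 = 9.0000.
        Var[R] = 2*n_A*n_B*(2*n_A*n_B - n_A - n_B) / ((n_A+n_B)^2 * (n_A+n_B-1)) = 14336/3840 = 3.7333.
        SD[R] = 1.9322.
Step 4: Continuity-corrected z = (R - 0.5 - E[R]) / SD[R] = (10 - 0.5 - 9.0000) / 1.9322 = 0.2588.
Step 5: Two-sided p-value via normal approximation = 2*(1 - Phi(|z|)) = 0.795809.
Step 6: alpha = 0.05. fail to reject H0.

R = 10, z = 0.2588, p = 0.795809, fail to reject H0.


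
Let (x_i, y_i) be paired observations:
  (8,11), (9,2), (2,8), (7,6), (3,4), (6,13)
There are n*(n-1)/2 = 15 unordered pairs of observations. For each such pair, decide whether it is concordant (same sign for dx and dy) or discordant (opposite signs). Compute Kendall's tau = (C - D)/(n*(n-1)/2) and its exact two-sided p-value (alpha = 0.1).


Step 1: Enumerate the 15 unordered pairs (i,j) with i<j and classify each by sign(x_j-x_i) * sign(y_j-y_i).
  (1,2):dx=+1,dy=-9->D; (1,3):dx=-6,dy=-3->C; (1,4):dx=-1,dy=-5->C; (1,5):dx=-5,dy=-7->C
  (1,6):dx=-2,dy=+2->D; (2,3):dx=-7,dy=+6->D; (2,4):dx=-2,dy=+4->D; (2,5):dx=-6,dy=+2->D
  (2,6):dx=-3,dy=+11->D; (3,4):dx=+5,dy=-2->D; (3,5):dx=+1,dy=-4->D; (3,6):dx=+4,dy=+5->C
  (4,5):dx=-4,dy=-2->C; (4,6):dx=-1,dy=+7->D; (5,6):dx=+3,dy=+9->C
Step 2: C = 6, D = 9, total pairs = 15.
Step 3: tau = (C - D)/(n(n-1)/2) = (6 - 9)/15 = -0.200000.
Step 4: Exact two-sided p-value (enumerate n! = 720 permutations of y under H0): p = 0.719444.
Step 5: alpha = 0.1. fail to reject H0.

tau_b = -0.2000 (C=6, D=9), p = 0.719444, fail to reject H0.


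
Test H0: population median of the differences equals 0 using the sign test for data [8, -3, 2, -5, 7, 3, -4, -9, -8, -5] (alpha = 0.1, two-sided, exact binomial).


Step 1: Discard zero differences. Original n = 10; n_eff = number of nonzero differences = 10.
Nonzero differences (with sign): +8, -3, +2, -5, +7, +3, -4, -9, -8, -5
Step 2: Count signs: positive = 4, negative = 6.
Step 3: Under H0: P(positive) = 0.5, so the number of positives S ~ Bin(10, 0.5).
Step 4: Two-sided exact p-value = sum of Bin(10,0.5) probabilities at or below the observed probability = 0.753906.
Step 5: alpha = 0.1. fail to reject H0.

n_eff = 10, pos = 4, neg = 6, p = 0.753906, fail to reject H0.


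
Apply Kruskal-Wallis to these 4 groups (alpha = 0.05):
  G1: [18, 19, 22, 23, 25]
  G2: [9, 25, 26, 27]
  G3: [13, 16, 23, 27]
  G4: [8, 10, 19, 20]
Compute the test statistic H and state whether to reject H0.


Step 1: Combine all N = 17 observations and assign midranks.
sorted (value, group, rank): (8,G4,1), (9,G2,2), (10,G4,3), (13,G3,4), (16,G3,5), (18,G1,6), (19,G1,7.5), (19,G4,7.5), (20,G4,9), (22,G1,10), (23,G1,11.5), (23,G3,11.5), (25,G1,13.5), (25,G2,13.5), (26,G2,15), (27,G2,16.5), (27,G3,16.5)
Step 2: Sum ranks within each group.
R_1 = 48.5 (n_1 = 5)
R_2 = 47 (n_2 = 4)
R_3 = 37 (n_3 = 4)
R_4 = 20.5 (n_4 = 4)
Step 3: H = 12/(N(N+1)) * sum(R_i^2/n_i) - 3(N+1)
     = 12/(17*18) * (48.5^2/5 + 47^2/4 + 37^2/4 + 20.5^2/4) - 3*18
     = 0.039216 * 1470.01 - 54
     = 3.647549.
Step 4: Ties present; correction factor C = 1 - 24/(17^3 - 17) = 0.995098. Corrected H = 3.647549 / 0.995098 = 3.665517.
Step 5: Under H0, H ~ chi^2(3); p-value = 0.299921.
Step 6: alpha = 0.05. fail to reject H0.

H = 3.6655, df = 3, p = 0.299921, fail to reject H0.


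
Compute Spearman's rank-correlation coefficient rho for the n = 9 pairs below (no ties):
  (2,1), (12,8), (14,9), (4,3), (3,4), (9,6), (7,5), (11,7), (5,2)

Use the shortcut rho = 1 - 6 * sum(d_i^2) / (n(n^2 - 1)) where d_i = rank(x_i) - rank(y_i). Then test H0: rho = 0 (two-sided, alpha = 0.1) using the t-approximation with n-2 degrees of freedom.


Step 1: Rank x and y separately (midranks; no ties here).
rank(x): 2->1, 12->8, 14->9, 4->3, 3->2, 9->6, 7->5, 11->7, 5->4
rank(y): 1->1, 8->8, 9->9, 3->3, 4->4, 6->6, 5->5, 7->7, 2->2
Step 2: d_i = R_x(i) - R_y(i); compute d_i^2.
  (1-1)^2=0, (8-8)^2=0, (9-9)^2=0, (3-3)^2=0, (2-4)^2=4, (6-6)^2=0, (5-5)^2=0, (7-7)^2=0, (4-2)^2=4
sum(d^2) = 8.
Step 3: rho = 1 - 6*8 / (9*(9^2 - 1)) = 1 - 48/720 = 0.933333.
Step 4: Under H0, t = rho * sqrt((n-2)/(1-rho^2)) = 6.8783 ~ t(7).
Step 5: Two-sided p-value from the t-distribution with 7 df = 0.000236.
Step 6: alpha = 0.1. reject H0.

rho = 0.9333, p = 0.000236, reject H0 at alpha = 0.1.


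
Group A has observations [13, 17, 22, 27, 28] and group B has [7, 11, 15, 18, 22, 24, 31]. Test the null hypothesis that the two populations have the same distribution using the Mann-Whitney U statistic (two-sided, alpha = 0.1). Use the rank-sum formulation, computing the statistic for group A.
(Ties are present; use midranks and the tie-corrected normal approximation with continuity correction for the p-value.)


Step 1: Combine and sort all 12 observations; assign midranks.
sorted (value, group): (7,Y), (11,Y), (13,X), (15,Y), (17,X), (18,Y), (22,X), (22,Y), (24,Y), (27,X), (28,X), (31,Y)
ranks: 7->1, 11->2, 13->3, 15->4, 17->5, 18->6, 22->7.5, 22->7.5, 24->9, 27->10, 28->11, 31->12
Step 2: Rank sum for X: R1 = 3 + 5 + 7.5 + 10 + 11 = 36.5.
Step 3: U_X = R1 - n1(n1+1)/2 = 36.5 - 5*6/2 = 36.5 - 15 = 21.5.
       U_Y = n1*n2 - U_X = 35 - 21.5 = 13.5.
Step 4: Ties are present, so use the tie-corrected normal approximation (with continuity correction) for the p-value.
Step 5: p-value = 0.569088; compare to alpha = 0.1. fail to reject H0.

U_X = 21.5, p = 0.569088, fail to reject H0 at alpha = 0.1.


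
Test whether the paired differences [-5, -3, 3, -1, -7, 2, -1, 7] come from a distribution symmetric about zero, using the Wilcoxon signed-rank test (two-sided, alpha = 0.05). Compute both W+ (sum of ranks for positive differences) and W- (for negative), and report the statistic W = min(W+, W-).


Step 1: Drop any zero differences (none here) and take |d_i|.
|d| = [5, 3, 3, 1, 7, 2, 1, 7]
Step 2: Midrank |d_i| (ties get averaged ranks).
ranks: |5|->6, |3|->4.5, |3|->4.5, |1|->1.5, |7|->7.5, |2|->3, |1|->1.5, |7|->7.5
Step 3: Attach original signs; sum ranks with positive sign and with negative sign.
W+ = 4.5 + 3 + 7.5 = 15
W- = 6 + 4.5 + 1.5 + 7.5 + 1.5 = 21
(Check: W+ + W- = 36 should equal n(n+1)/2 = 36.)
Step 4: Test statistic W = min(W+, W-) = 15.
Step 5: Ties in |d|, so use the tie-corrected normal approximation.
        E[W] = n(n+1)/4 = 8*9/4 = 18.
        Tie groups: |d|=1 (t=2), |d|=3 (t=2), |d|=7 (t=2); sum(t^3 - t) = 18.
        Var[W] = n(n+1)(2n+1)/24 - sum(t^3-t)/48 = 1224/24 - 18/48 = 50.625.
        z = (W - E[W]) / sqrt(Var[W]) = (15 - 18) / 7.1151 = -0.4216.
        Two-sided p = 2*Phi(z) = 0.673290.
Step 6: alpha = 0.05. fail to reject H0.

W+ = 15, W- = 21, W = min = 15, p = 0.673290, fail to reject H0.


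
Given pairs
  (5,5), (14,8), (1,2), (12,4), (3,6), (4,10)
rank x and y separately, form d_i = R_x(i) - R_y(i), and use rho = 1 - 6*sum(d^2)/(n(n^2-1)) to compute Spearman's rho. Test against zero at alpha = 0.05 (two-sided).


Step 1: Rank x and y separately (midranks; no ties here).
rank(x): 5->4, 14->6, 1->1, 12->5, 3->2, 4->3
rank(y): 5->3, 8->5, 2->1, 4->2, 6->4, 10->6
Step 2: d_i = R_x(i) - R_y(i); compute d_i^2.
  (4-3)^2=1, (6-5)^2=1, (1-1)^2=0, (5-2)^2=9, (2-4)^2=4, (3-6)^2=9
sum(d^2) = 24.
Step 3: rho = 1 - 6*24 / (6*(6^2 - 1)) = 1 - 144/210 = 0.314286.
Step 4: Under H0, t = rho * sqrt((n-2)/(1-rho^2)) = 0.6621 ~ t(4).
Step 5: Two-sided p-value from the t-distribution with 4 df = 0.544093.
Step 6: alpha = 0.05. fail to reject H0.

rho = 0.3143, p = 0.544093, fail to reject H0 at alpha = 0.05.


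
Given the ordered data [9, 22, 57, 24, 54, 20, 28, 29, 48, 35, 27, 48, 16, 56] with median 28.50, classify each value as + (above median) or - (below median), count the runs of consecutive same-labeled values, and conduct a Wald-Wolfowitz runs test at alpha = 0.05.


Step 1: Compute median = 28.50; label A = above, B = below.
Labels in order: BBABABBAAABABA  (n_A = 7, n_B = 7)
Step 2: Count runs R = 10.
Step 3: Under H0 (random ordering), E[R] = 2*n_A*n_B/(n_A+n_B) + 1 = 2*7*7/14 + 1 = 8.0000.
        Var[R] = 2*n_A*n_B*(2*n_A*n_B - n_A - n_B) / ((n_A+n_B)^2 * (n_A+n_B-1)) = 8232/2548 = 3.2308.
        SD[R] = 1.7974.
Step 4: Continuity-corrected z = (R - 0.5 - E[R]) / SD[R] = (10 - 0.5 - 8.0000) / 1.7974 = 0.8345.
Step 5: Two-sided p-value via normal approximation = 2*(1 - Phi(|z|)) = 0.403986.
Step 6: alpha = 0.05. fail to reject H0.

R = 10, z = 0.8345, p = 0.403986, fail to reject H0.


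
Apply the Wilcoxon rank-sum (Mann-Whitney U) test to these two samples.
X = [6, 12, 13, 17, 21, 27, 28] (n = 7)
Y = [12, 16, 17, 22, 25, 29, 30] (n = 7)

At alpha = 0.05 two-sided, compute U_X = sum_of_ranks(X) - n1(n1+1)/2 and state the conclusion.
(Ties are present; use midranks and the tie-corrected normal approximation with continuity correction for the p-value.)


Step 1: Combine and sort all 14 observations; assign midranks.
sorted (value, group): (6,X), (12,X), (12,Y), (13,X), (16,Y), (17,X), (17,Y), (21,X), (22,Y), (25,Y), (27,X), (28,X), (29,Y), (30,Y)
ranks: 6->1, 12->2.5, 12->2.5, 13->4, 16->5, 17->6.5, 17->6.5, 21->8, 22->9, 25->10, 27->11, 28->12, 29->13, 30->14
Step 2: Rank sum for X: R1 = 1 + 2.5 + 4 + 6.5 + 8 + 11 + 12 = 45.
Step 3: U_X = R1 - n1(n1+1)/2 = 45 - 7*8/2 = 45 - 28 = 17.
       U_Y = n1*n2 - U_X = 49 - 17 = 32.
Step 4: Ties are present, so use the tie-corrected normal approximation (with continuity correction) for the p-value.
Step 5: p-value = 0.370039; compare to alpha = 0.05. fail to reject H0.

U_X = 17, p = 0.370039, fail to reject H0 at alpha = 0.05.


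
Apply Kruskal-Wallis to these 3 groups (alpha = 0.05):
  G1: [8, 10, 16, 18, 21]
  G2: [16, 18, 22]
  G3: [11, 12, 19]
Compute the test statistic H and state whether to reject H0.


Step 1: Combine all N = 11 observations and assign midranks.
sorted (value, group, rank): (8,G1,1), (10,G1,2), (11,G3,3), (12,G3,4), (16,G1,5.5), (16,G2,5.5), (18,G1,7.5), (18,G2,7.5), (19,G3,9), (21,G1,10), (22,G2,11)
Step 2: Sum ranks within each group.
R_1 = 26 (n_1 = 5)
R_2 = 24 (n_2 = 3)
R_3 = 16 (n_3 = 3)
Step 3: H = 12/(N(N+1)) * sum(R_i^2/n_i) - 3(N+1)
     = 12/(11*12) * (26^2/5 + 24^2/3 + 16^2/3) - 3*12
     = 0.090909 * 412.533 - 36
     = 1.503030.
Step 4: Ties present; correction factor C = 1 - 12/(11^3 - 11) = 0.990909. Corrected H = 1.503030 / 0.990909 = 1.516820.
Step 5: Under H0, H ~ chi^2(2); p-value = 0.468411.
Step 6: alpha = 0.05. fail to reject H0.

H = 1.5168, df = 2, p = 0.468411, fail to reject H0.


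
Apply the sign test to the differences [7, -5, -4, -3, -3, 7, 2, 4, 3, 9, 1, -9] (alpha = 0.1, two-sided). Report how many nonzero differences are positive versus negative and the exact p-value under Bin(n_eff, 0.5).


Step 1: Discard zero differences. Original n = 12; n_eff = number of nonzero differences = 12.
Nonzero differences (with sign): +7, -5, -4, -3, -3, +7, +2, +4, +3, +9, +1, -9
Step 2: Count signs: positive = 7, negative = 5.
Step 3: Under H0: P(positive) = 0.5, so the number of positives S ~ Bin(12, 0.5).
Step 4: Two-sided exact p-value = sum of Bin(12,0.5) probabilities at or below the observed probability = 0.774414.
Step 5: alpha = 0.1. fail to reject H0.

n_eff = 12, pos = 7, neg = 5, p = 0.774414, fail to reject H0.


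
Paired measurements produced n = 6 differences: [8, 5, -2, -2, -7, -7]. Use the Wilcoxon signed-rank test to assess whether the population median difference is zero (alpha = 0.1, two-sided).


Step 1: Drop any zero differences (none here) and take |d_i|.
|d| = [8, 5, 2, 2, 7, 7]
Step 2: Midrank |d_i| (ties get averaged ranks).
ranks: |8|->6, |5|->3, |2|->1.5, |2|->1.5, |7|->4.5, |7|->4.5
Step 3: Attach original signs; sum ranks with positive sign and with negative sign.
W+ = 6 + 3 = 9
W- = 1.5 + 1.5 + 4.5 + 4.5 = 12
(Check: W+ + W- = 21 should equal n(n+1)/2 = 21.)
Step 4: Test statistic W = min(W+, W-) = 9.
Step 5: Ties in |d|, so use the tie-corrected normal approximation.
        E[W] = n(n+1)/4 = 6*7/4 = 10.5.
        Tie groups: |d|=2 (t=2), |d|=7 (t=2); sum(t^3 - t) = 12.
        Var[W] = n(n+1)(2n+1)/24 - sum(t^3-t)/48 = 546/24 - 12/48 = 22.5.
        z = (W - E[W]) / sqrt(Var[W]) = (9 - 10.5) / 4.7434 = -0.3162.
        Two-sided p = 2*Phi(z) = 0.751830.
Step 6: alpha = 0.1. fail to reject H0.

W+ = 9, W- = 12, W = min = 9, p = 0.751830, fail to reject H0.


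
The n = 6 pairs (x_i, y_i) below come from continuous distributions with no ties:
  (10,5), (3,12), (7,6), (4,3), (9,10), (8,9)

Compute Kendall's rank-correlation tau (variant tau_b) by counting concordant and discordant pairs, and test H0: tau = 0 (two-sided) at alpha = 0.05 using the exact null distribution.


Step 1: Enumerate the 15 unordered pairs (i,j) with i<j and classify each by sign(x_j-x_i) * sign(y_j-y_i).
  (1,2):dx=-7,dy=+7->D; (1,3):dx=-3,dy=+1->D; (1,4):dx=-6,dy=-2->C; (1,5):dx=-1,dy=+5->D
  (1,6):dx=-2,dy=+4->D; (2,3):dx=+4,dy=-6->D; (2,4):dx=+1,dy=-9->D; (2,5):dx=+6,dy=-2->D
  (2,6):dx=+5,dy=-3->D; (3,4):dx=-3,dy=-3->C; (3,5):dx=+2,dy=+4->C; (3,6):dx=+1,dy=+3->C
  (4,5):dx=+5,dy=+7->C; (4,6):dx=+4,dy=+6->C; (5,6):dx=-1,dy=-1->C
Step 2: C = 7, D = 8, total pairs = 15.
Step 3: tau = (C - D)/(n(n-1)/2) = (7 - 8)/15 = -0.066667.
Step 4: Exact two-sided p-value (enumerate n! = 720 permutations of y under H0): p = 1.000000.
Step 5: alpha = 0.05. fail to reject H0.

tau_b = -0.0667 (C=7, D=8), p = 1.000000, fail to reject H0.


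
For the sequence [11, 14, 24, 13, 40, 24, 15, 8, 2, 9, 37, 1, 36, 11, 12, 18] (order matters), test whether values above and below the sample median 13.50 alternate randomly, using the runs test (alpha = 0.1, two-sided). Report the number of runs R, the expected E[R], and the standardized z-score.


Step 1: Compute median = 13.50; label A = above, B = below.
Labels in order: BAABAAABBBABABBA  (n_A = 8, n_B = 8)
Step 2: Count runs R = 10.
Step 3: Under H0 (random ordering), E[R] = 2*n_A*n_B/(n_A+n_B) + 1 = 2*8*8/16 + 1 = 9.0000.
        Var[R] = 2*n_A*n_B*(2*n_A*n_B - n_A - n_B) / ((n_A+n_B)^2 * (n_A+n_B-1)) = 14336/3840 = 3.7333.
        SD[R] = 1.9322.
Step 4: Continuity-corrected z = (R - 0.5 - E[R]) / SD[R] = (10 - 0.5 - 9.0000) / 1.9322 = 0.2588.
Step 5: Two-sided p-value via normal approximation = 2*(1 - Phi(|z|)) = 0.795809.
Step 6: alpha = 0.1. fail to reject H0.

R = 10, z = 0.2588, p = 0.795809, fail to reject H0.


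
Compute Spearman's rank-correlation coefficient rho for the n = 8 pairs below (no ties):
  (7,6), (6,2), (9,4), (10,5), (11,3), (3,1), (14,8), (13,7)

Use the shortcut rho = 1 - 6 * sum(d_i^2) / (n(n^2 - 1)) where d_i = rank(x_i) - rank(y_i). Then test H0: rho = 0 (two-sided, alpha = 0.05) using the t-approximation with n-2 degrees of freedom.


Step 1: Rank x and y separately (midranks; no ties here).
rank(x): 7->3, 6->2, 9->4, 10->5, 11->6, 3->1, 14->8, 13->7
rank(y): 6->6, 2->2, 4->4, 5->5, 3->3, 1->1, 8->8, 7->7
Step 2: d_i = R_x(i) - R_y(i); compute d_i^2.
  (3-6)^2=9, (2-2)^2=0, (4-4)^2=0, (5-5)^2=0, (6-3)^2=9, (1-1)^2=0, (8-8)^2=0, (7-7)^2=0
sum(d^2) = 18.
Step 3: rho = 1 - 6*18 / (8*(8^2 - 1)) = 1 - 108/504 = 0.785714.
Step 4: Under H0, t = rho * sqrt((n-2)/(1-rho^2)) = 3.1113 ~ t(6).
Step 5: Two-sided p-value from the t-distribution with 6 df = 0.020815.
Step 6: alpha = 0.05. reject H0.

rho = 0.7857, p = 0.020815, reject H0 at alpha = 0.05.


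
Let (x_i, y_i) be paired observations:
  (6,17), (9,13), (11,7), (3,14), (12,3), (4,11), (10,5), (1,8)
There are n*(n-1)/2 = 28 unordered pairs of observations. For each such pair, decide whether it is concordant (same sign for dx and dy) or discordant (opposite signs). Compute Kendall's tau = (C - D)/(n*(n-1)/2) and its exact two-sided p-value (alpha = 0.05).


Step 1: Enumerate the 28 unordered pairs (i,j) with i<j and classify each by sign(x_j-x_i) * sign(y_j-y_i).
  (1,2):dx=+3,dy=-4->D; (1,3):dx=+5,dy=-10->D; (1,4):dx=-3,dy=-3->C; (1,5):dx=+6,dy=-14->D
  (1,6):dx=-2,dy=-6->C; (1,7):dx=+4,dy=-12->D; (1,8):dx=-5,dy=-9->C; (2,3):dx=+2,dy=-6->D
  (2,4):dx=-6,dy=+1->D; (2,5):dx=+3,dy=-10->D; (2,6):dx=-5,dy=-2->C; (2,7):dx=+1,dy=-8->D
  (2,8):dx=-8,dy=-5->C; (3,4):dx=-8,dy=+7->D; (3,5):dx=+1,dy=-4->D; (3,6):dx=-7,dy=+4->D
  (3,7):dx=-1,dy=-2->C; (3,8):dx=-10,dy=+1->D; (4,5):dx=+9,dy=-11->D; (4,6):dx=+1,dy=-3->D
  (4,7):dx=+7,dy=-9->D; (4,8):dx=-2,dy=-6->C; (5,6):dx=-8,dy=+8->D; (5,7):dx=-2,dy=+2->D
  (5,8):dx=-11,dy=+5->D; (6,7):dx=+6,dy=-6->D; (6,8):dx=-3,dy=-3->C; (7,8):dx=-9,dy=+3->D
Step 2: C = 8, D = 20, total pairs = 28.
Step 3: tau = (C - D)/(n(n-1)/2) = (8 - 20)/28 = -0.428571.
Step 4: Exact two-sided p-value (enumerate n! = 40320 permutations of y under H0): p = 0.178869.
Step 5: alpha = 0.05. fail to reject H0.

tau_b = -0.4286 (C=8, D=20), p = 0.178869, fail to reject H0.


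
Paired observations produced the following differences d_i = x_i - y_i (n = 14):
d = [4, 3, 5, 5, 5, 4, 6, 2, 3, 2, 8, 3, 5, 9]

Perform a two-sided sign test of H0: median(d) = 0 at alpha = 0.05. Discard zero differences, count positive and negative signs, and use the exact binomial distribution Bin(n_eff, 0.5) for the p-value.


Step 1: Discard zero differences. Original n = 14; n_eff = number of nonzero differences = 14.
Nonzero differences (with sign): +4, +3, +5, +5, +5, +4, +6, +2, +3, +2, +8, +3, +5, +9
Step 2: Count signs: positive = 14, negative = 0.
Step 3: Under H0: P(positive) = 0.5, so the number of positives S ~ Bin(14, 0.5).
Step 4: Two-sided exact p-value = sum of Bin(14,0.5) probabilities at or below the observed probability = 0.000122.
Step 5: alpha = 0.05. reject H0.

n_eff = 14, pos = 14, neg = 0, p = 0.000122, reject H0.


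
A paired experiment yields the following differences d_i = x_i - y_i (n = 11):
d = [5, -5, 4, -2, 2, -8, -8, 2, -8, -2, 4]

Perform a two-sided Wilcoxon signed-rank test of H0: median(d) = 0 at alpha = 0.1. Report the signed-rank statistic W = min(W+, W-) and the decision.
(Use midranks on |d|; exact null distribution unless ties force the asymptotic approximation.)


Step 1: Drop any zero differences (none here) and take |d_i|.
|d| = [5, 5, 4, 2, 2, 8, 8, 2, 8, 2, 4]
Step 2: Midrank |d_i| (ties get averaged ranks).
ranks: |5|->7.5, |5|->7.5, |4|->5.5, |2|->2.5, |2|->2.5, |8|->10, |8|->10, |2|->2.5, |8|->10, |2|->2.5, |4|->5.5
Step 3: Attach original signs; sum ranks with positive sign and with negative sign.
W+ = 7.5 + 5.5 + 2.5 + 2.5 + 5.5 = 23.5
W- = 7.5 + 2.5 + 10 + 10 + 10 + 2.5 = 42.5
(Check: W+ + W- = 66 should equal n(n+1)/2 = 66.)
Step 4: Test statistic W = min(W+, W-) = 23.5.
Step 5: Ties in |d|, so use the tie-corrected normal approximation.
        E[W] = n(n+1)/4 = 11*12/4 = 33.
        Tie groups: |d|=2 (t=4), |d|=4 (t=2), |d|=5 (t=2), |d|=8 (t=3); sum(t^3 - t) = 96.
        Var[W] = n(n+1)(2n+1)/24 - sum(t^3-t)/48 = 3036/24 - 96/48 = 124.5.
        z = (W - E[W]) / sqrt(Var[W]) = (23.5 - 33) / 11.1580 = -0.8514.
        Two-sided p = 2*Phi(z) = 0.394541.
Step 6: alpha = 0.1. fail to reject H0.

W+ = 23.5, W- = 42.5, W = min = 23.5, p = 0.394541, fail to reject H0.


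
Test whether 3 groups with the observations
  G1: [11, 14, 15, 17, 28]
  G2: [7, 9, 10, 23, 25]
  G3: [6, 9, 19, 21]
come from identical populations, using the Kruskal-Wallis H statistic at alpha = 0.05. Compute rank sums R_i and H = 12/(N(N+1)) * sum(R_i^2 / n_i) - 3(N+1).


Step 1: Combine all N = 14 observations and assign midranks.
sorted (value, group, rank): (6,G3,1), (7,G2,2), (9,G2,3.5), (9,G3,3.5), (10,G2,5), (11,G1,6), (14,G1,7), (15,G1,8), (17,G1,9), (19,G3,10), (21,G3,11), (23,G2,12), (25,G2,13), (28,G1,14)
Step 2: Sum ranks within each group.
R_1 = 44 (n_1 = 5)
R_2 = 35.5 (n_2 = 5)
R_3 = 25.5 (n_3 = 4)
Step 3: H = 12/(N(N+1)) * sum(R_i^2/n_i) - 3(N+1)
     = 12/(14*15) * (44^2/5 + 35.5^2/5 + 25.5^2/4) - 3*15
     = 0.057143 * 801.812 - 45
     = 0.817857.
Step 4: Ties present; correction factor C = 1 - 6/(14^3 - 14) = 0.997802. Corrected H = 0.817857 / 0.997802 = 0.819659.
Step 5: Under H0, H ~ chi^2(2); p-value = 0.663764.
Step 6: alpha = 0.05. fail to reject H0.

H = 0.8197, df = 2, p = 0.663764, fail to reject H0.


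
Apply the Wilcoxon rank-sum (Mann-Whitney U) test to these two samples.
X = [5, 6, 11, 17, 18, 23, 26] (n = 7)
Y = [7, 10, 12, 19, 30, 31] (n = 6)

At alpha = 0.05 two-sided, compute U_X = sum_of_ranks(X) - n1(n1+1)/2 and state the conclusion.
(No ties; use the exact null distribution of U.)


Step 1: Combine and sort all 13 observations; assign midranks.
sorted (value, group): (5,X), (6,X), (7,Y), (10,Y), (11,X), (12,Y), (17,X), (18,X), (19,Y), (23,X), (26,X), (30,Y), (31,Y)
ranks: 5->1, 6->2, 7->3, 10->4, 11->5, 12->6, 17->7, 18->8, 19->9, 23->10, 26->11, 30->12, 31->13
Step 2: Rank sum for X: R1 = 1 + 2 + 5 + 7 + 8 + 10 + 11 = 44.
Step 3: U_X = R1 - n1(n1+1)/2 = 44 - 7*8/2 = 44 - 28 = 16.
       U_Y = n1*n2 - U_X = 42 - 16 = 26.
Step 4: No ties, so the exact null distribution of U (based on enumerating the C(13,7) = 1716 equally likely rank assignments) gives the two-sided p-value.
Step 5: p-value = 0.533800; compare to alpha = 0.05. fail to reject H0.

U_X = 16, p = 0.533800, fail to reject H0 at alpha = 0.05.


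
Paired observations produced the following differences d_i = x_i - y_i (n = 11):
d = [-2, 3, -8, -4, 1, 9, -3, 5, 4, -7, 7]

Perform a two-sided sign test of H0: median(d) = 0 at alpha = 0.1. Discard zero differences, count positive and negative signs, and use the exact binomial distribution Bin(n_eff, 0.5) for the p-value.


Step 1: Discard zero differences. Original n = 11; n_eff = number of nonzero differences = 11.
Nonzero differences (with sign): -2, +3, -8, -4, +1, +9, -3, +5, +4, -7, +7
Step 2: Count signs: positive = 6, negative = 5.
Step 3: Under H0: P(positive) = 0.5, so the number of positives S ~ Bin(11, 0.5).
Step 4: Two-sided exact p-value = sum of Bin(11,0.5) probabilities at or below the observed probability = 1.000000.
Step 5: alpha = 0.1. fail to reject H0.

n_eff = 11, pos = 6, neg = 5, p = 1.000000, fail to reject H0.


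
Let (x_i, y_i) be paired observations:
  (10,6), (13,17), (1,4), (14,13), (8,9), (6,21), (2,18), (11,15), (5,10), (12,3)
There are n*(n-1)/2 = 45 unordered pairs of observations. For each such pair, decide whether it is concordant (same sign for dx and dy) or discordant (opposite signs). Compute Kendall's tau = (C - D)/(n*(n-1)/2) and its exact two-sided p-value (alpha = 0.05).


Step 1: Enumerate the 45 unordered pairs (i,j) with i<j and classify each by sign(x_j-x_i) * sign(y_j-y_i).
  (1,2):dx=+3,dy=+11->C; (1,3):dx=-9,dy=-2->C; (1,4):dx=+4,dy=+7->C; (1,5):dx=-2,dy=+3->D
  (1,6):dx=-4,dy=+15->D; (1,7):dx=-8,dy=+12->D; (1,8):dx=+1,dy=+9->C; (1,9):dx=-5,dy=+4->D
  (1,10):dx=+2,dy=-3->D; (2,3):dx=-12,dy=-13->C; (2,4):dx=+1,dy=-4->D; (2,5):dx=-5,dy=-8->C
  (2,6):dx=-7,dy=+4->D; (2,7):dx=-11,dy=+1->D; (2,8):dx=-2,dy=-2->C; (2,9):dx=-8,dy=-7->C
  (2,10):dx=-1,dy=-14->C; (3,4):dx=+13,dy=+9->C; (3,5):dx=+7,dy=+5->C; (3,6):dx=+5,dy=+17->C
  (3,7):dx=+1,dy=+14->C; (3,8):dx=+10,dy=+11->C; (3,9):dx=+4,dy=+6->C; (3,10):dx=+11,dy=-1->D
  (4,5):dx=-6,dy=-4->C; (4,6):dx=-8,dy=+8->D; (4,7):dx=-12,dy=+5->D; (4,8):dx=-3,dy=+2->D
  (4,9):dx=-9,dy=-3->C; (4,10):dx=-2,dy=-10->C; (5,6):dx=-2,dy=+12->D; (5,7):dx=-6,dy=+9->D
  (5,8):dx=+3,dy=+6->C; (5,9):dx=-3,dy=+1->D; (5,10):dx=+4,dy=-6->D; (6,7):dx=-4,dy=-3->C
  (6,8):dx=+5,dy=-6->D; (6,9):dx=-1,dy=-11->C; (6,10):dx=+6,dy=-18->D; (7,8):dx=+9,dy=-3->D
  (7,9):dx=+3,dy=-8->D; (7,10):dx=+10,dy=-15->D; (8,9):dx=-6,dy=-5->C; (8,10):dx=+1,dy=-12->D
  (9,10):dx=+7,dy=-7->D
Step 2: C = 22, D = 23, total pairs = 45.
Step 3: tau = (C - D)/(n(n-1)/2) = (22 - 23)/45 = -0.022222.
Step 4: Exact two-sided p-value (enumerate n! = 3628800 permutations of y under H0): p = 1.000000.
Step 5: alpha = 0.05. fail to reject H0.

tau_b = -0.0222 (C=22, D=23), p = 1.000000, fail to reject H0.


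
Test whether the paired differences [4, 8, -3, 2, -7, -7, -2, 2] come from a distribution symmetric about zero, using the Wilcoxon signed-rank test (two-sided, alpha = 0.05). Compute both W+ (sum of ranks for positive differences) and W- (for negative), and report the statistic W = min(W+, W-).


Step 1: Drop any zero differences (none here) and take |d_i|.
|d| = [4, 8, 3, 2, 7, 7, 2, 2]
Step 2: Midrank |d_i| (ties get averaged ranks).
ranks: |4|->5, |8|->8, |3|->4, |2|->2, |7|->6.5, |7|->6.5, |2|->2, |2|->2
Step 3: Attach original signs; sum ranks with positive sign and with negative sign.
W+ = 5 + 8 + 2 + 2 = 17
W- = 4 + 6.5 + 6.5 + 2 = 19
(Check: W+ + W- = 36 should equal n(n+1)/2 = 36.)
Step 4: Test statistic W = min(W+, W-) = 17.
Step 5: Ties in |d|, so use the tie-corrected normal approximation.
        E[W] = n(n+1)/4 = 8*9/4 = 18.
        Tie groups: |d|=2 (t=3), |d|=7 (t=2); sum(t^3 - t) = 30.
        Var[W] = n(n+1)(2n+1)/24 - sum(t^3-t)/48 = 1224/24 - 30/48 = 50.375.
        z = (W - E[W]) / sqrt(Var[W]) = (17 - 18) / 7.0975 = -0.1409.
        Two-sided p = 2*Phi(z) = 0.887954.
Step 6: alpha = 0.05. fail to reject H0.

W+ = 17, W- = 19, W = min = 17, p = 0.887954, fail to reject H0.


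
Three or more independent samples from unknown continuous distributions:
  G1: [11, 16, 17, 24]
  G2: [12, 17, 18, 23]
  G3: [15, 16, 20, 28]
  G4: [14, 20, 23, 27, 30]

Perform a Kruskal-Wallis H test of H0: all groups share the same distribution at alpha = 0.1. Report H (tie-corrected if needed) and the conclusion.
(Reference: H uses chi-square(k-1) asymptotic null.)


Step 1: Combine all N = 17 observations and assign midranks.
sorted (value, group, rank): (11,G1,1), (12,G2,2), (14,G4,3), (15,G3,4), (16,G1,5.5), (16,G3,5.5), (17,G1,7.5), (17,G2,7.5), (18,G2,9), (20,G3,10.5), (20,G4,10.5), (23,G2,12.5), (23,G4,12.5), (24,G1,14), (27,G4,15), (28,G3,16), (30,G4,17)
Step 2: Sum ranks within each group.
R_1 = 28 (n_1 = 4)
R_2 = 31 (n_2 = 4)
R_3 = 36 (n_3 = 4)
R_4 = 58 (n_4 = 5)
Step 3: H = 12/(N(N+1)) * sum(R_i^2/n_i) - 3(N+1)
     = 12/(17*18) * (28^2/4 + 31^2/4 + 36^2/4 + 58^2/5) - 3*18
     = 0.039216 * 1433.05 - 54
     = 2.198039.
Step 4: Ties present; correction factor C = 1 - 24/(17^3 - 17) = 0.995098. Corrected H = 2.198039 / 0.995098 = 2.208867.
Step 5: Under H0, H ~ chi^2(3); p-value = 0.530204.
Step 6: alpha = 0.1. fail to reject H0.

H = 2.2089, df = 3, p = 0.530204, fail to reject H0.


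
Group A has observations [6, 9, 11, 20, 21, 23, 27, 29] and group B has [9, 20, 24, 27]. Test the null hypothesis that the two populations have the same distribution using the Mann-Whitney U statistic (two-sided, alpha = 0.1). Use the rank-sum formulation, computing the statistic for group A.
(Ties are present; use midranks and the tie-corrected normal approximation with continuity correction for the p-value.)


Step 1: Combine and sort all 12 observations; assign midranks.
sorted (value, group): (6,X), (9,X), (9,Y), (11,X), (20,X), (20,Y), (21,X), (23,X), (24,Y), (27,X), (27,Y), (29,X)
ranks: 6->1, 9->2.5, 9->2.5, 11->4, 20->5.5, 20->5.5, 21->7, 23->8, 24->9, 27->10.5, 27->10.5, 29->12
Step 2: Rank sum for X: R1 = 1 + 2.5 + 4 + 5.5 + 7 + 8 + 10.5 + 12 = 50.5.
Step 3: U_X = R1 - n1(n1+1)/2 = 50.5 - 8*9/2 = 50.5 - 36 = 14.5.
       U_Y = n1*n2 - U_X = 32 - 14.5 = 17.5.
Step 4: Ties are present, so use the tie-corrected normal approximation (with continuity correction) for the p-value.
Step 5: p-value = 0.864429; compare to alpha = 0.1. fail to reject H0.

U_X = 14.5, p = 0.864429, fail to reject H0 at alpha = 0.1.


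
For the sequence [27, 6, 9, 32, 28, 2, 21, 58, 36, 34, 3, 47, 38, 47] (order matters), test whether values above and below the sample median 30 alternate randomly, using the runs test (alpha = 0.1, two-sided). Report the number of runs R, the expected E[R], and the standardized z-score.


Step 1: Compute median = 30; label A = above, B = below.
Labels in order: BBBABBBAAABAAA  (n_A = 7, n_B = 7)
Step 2: Count runs R = 6.
Step 3: Under H0 (random ordering), E[R] = 2*n_A*n_B/(n_A+n_B) + 1 = 2*7*7/14 + 1 = 8.0000.
        Var[R] = 2*n_A*n_B*(2*n_A*n_B - n_A - n_B) / ((n_A+n_B)^2 * (n_A+n_B-1)) = 8232/2548 = 3.2308.
        SD[R] = 1.7974.
Step 4: Continuity-corrected z = (R + 0.5 - E[R]) / SD[R] = (6 + 0.5 - 8.0000) / 1.7974 = -0.8345.
Step 5: Two-sided p-value via normal approximation = 2*(1 - Phi(|z|)) = 0.403986.
Step 6: alpha = 0.1. fail to reject H0.

R = 6, z = -0.8345, p = 0.403986, fail to reject H0.


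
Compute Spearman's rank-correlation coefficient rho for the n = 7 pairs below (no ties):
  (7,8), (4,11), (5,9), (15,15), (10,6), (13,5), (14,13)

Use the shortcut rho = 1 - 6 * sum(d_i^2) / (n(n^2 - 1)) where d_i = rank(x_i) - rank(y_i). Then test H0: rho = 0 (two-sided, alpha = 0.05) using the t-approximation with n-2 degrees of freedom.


Step 1: Rank x and y separately (midranks; no ties here).
rank(x): 7->3, 4->1, 5->2, 15->7, 10->4, 13->5, 14->6
rank(y): 8->3, 11->5, 9->4, 15->7, 6->2, 5->1, 13->6
Step 2: d_i = R_x(i) - R_y(i); compute d_i^2.
  (3-3)^2=0, (1-5)^2=16, (2-4)^2=4, (7-7)^2=0, (4-2)^2=4, (5-1)^2=16, (6-6)^2=0
sum(d^2) = 40.
Step 3: rho = 1 - 6*40 / (7*(7^2 - 1)) = 1 - 240/336 = 0.285714.
Step 4: Under H0, t = rho * sqrt((n-2)/(1-rho^2)) = 0.6667 ~ t(5).
Step 5: Two-sided p-value from the t-distribution with 5 df = 0.534509.
Step 6: alpha = 0.05. fail to reject H0.

rho = 0.2857, p = 0.534509, fail to reject H0 at alpha = 0.05.


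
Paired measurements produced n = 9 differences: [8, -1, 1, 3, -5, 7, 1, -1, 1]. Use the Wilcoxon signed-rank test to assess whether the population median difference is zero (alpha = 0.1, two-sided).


Step 1: Drop any zero differences (none here) and take |d_i|.
|d| = [8, 1, 1, 3, 5, 7, 1, 1, 1]
Step 2: Midrank |d_i| (ties get averaged ranks).
ranks: |8|->9, |1|->3, |1|->3, |3|->6, |5|->7, |7|->8, |1|->3, |1|->3, |1|->3
Step 3: Attach original signs; sum ranks with positive sign and with negative sign.
W+ = 9 + 3 + 6 + 8 + 3 + 3 = 32
W- = 3 + 7 + 3 = 13
(Check: W+ + W- = 45 should equal n(n+1)/2 = 45.)
Step 4: Test statistic W = min(W+, W-) = 13.
Step 5: Ties in |d|, so use the tie-corrected normal approximation.
        E[W] = n(n+1)/4 = 9*10/4 = 22.5.
        Tie groups: |d|=1 (t=5); sum(t^3 - t) = 120.
        Var[W] = n(n+1)(2n+1)/24 - sum(t^3-t)/48 = 1710/24 - 120/48 = 68.75.
        z = (W - E[W]) / sqrt(Var[W]) = (13 - 22.5) / 8.2916 = -1.1457.
        Two-sided p = 2*Phi(z) = 0.251901.
Step 6: alpha = 0.1. fail to reject H0.

W+ = 32, W- = 13, W = min = 13, p = 0.251901, fail to reject H0.


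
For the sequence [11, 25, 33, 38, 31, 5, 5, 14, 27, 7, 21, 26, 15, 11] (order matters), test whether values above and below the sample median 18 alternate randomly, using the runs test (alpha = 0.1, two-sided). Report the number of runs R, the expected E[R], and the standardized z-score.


Step 1: Compute median = 18; label A = above, B = below.
Labels in order: BAAAABBBABAABB  (n_A = 7, n_B = 7)
Step 2: Count runs R = 7.
Step 3: Under H0 (random ordering), E[R] = 2*n_A*n_B/(n_A+n_B) + 1 = 2*7*7/14 + 1 = 8.0000.
        Var[R] = 2*n_A*n_B*(2*n_A*n_B - n_A - n_B) / ((n_A+n_B)^2 * (n_A+n_B-1)) = 8232/2548 = 3.2308.
        SD[R] = 1.7974.
Step 4: Continuity-corrected z = (R + 0.5 - E[R]) / SD[R] = (7 + 0.5 - 8.0000) / 1.7974 = -0.2782.
Step 5: Two-sided p-value via normal approximation = 2*(1 - Phi(|z|)) = 0.780879.
Step 6: alpha = 0.1. fail to reject H0.

R = 7, z = -0.2782, p = 0.780879, fail to reject H0.


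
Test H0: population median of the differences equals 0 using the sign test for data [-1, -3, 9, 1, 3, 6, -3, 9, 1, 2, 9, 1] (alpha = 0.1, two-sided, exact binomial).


Step 1: Discard zero differences. Original n = 12; n_eff = number of nonzero differences = 12.
Nonzero differences (with sign): -1, -3, +9, +1, +3, +6, -3, +9, +1, +2, +9, +1
Step 2: Count signs: positive = 9, negative = 3.
Step 3: Under H0: P(positive) = 0.5, so the number of positives S ~ Bin(12, 0.5).
Step 4: Two-sided exact p-value = sum of Bin(12,0.5) probabilities at or below the observed probability = 0.145996.
Step 5: alpha = 0.1. fail to reject H0.

n_eff = 12, pos = 9, neg = 3, p = 0.145996, fail to reject H0.


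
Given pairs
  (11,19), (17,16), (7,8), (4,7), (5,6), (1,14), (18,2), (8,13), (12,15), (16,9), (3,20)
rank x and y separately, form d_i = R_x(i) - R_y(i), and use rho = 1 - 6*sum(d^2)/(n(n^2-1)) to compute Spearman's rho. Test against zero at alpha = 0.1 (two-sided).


Step 1: Rank x and y separately (midranks; no ties here).
rank(x): 11->7, 17->10, 7->5, 4->3, 5->4, 1->1, 18->11, 8->6, 12->8, 16->9, 3->2
rank(y): 19->10, 16->9, 8->4, 7->3, 6->2, 14->7, 2->1, 13->6, 15->8, 9->5, 20->11
Step 2: d_i = R_x(i) - R_y(i); compute d_i^2.
  (7-10)^2=9, (10-9)^2=1, (5-4)^2=1, (3-3)^2=0, (4-2)^2=4, (1-7)^2=36, (11-1)^2=100, (6-6)^2=0, (8-8)^2=0, (9-5)^2=16, (2-11)^2=81
sum(d^2) = 248.
Step 3: rho = 1 - 6*248 / (11*(11^2 - 1)) = 1 - 1488/1320 = -0.127273.
Step 4: Under H0, t = rho * sqrt((n-2)/(1-rho^2)) = -0.3849 ~ t(9).
Step 5: Two-sided p-value from the t-distribution with 9 df = 0.709215.
Step 6: alpha = 0.1. fail to reject H0.

rho = -0.1273, p = 0.709215, fail to reject H0 at alpha = 0.1.


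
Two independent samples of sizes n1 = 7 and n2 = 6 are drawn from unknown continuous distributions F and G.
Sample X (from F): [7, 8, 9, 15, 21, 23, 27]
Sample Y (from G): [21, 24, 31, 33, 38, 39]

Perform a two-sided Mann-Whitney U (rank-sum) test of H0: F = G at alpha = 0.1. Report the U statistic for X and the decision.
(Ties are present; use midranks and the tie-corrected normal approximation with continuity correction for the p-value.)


Step 1: Combine and sort all 13 observations; assign midranks.
sorted (value, group): (7,X), (8,X), (9,X), (15,X), (21,X), (21,Y), (23,X), (24,Y), (27,X), (31,Y), (33,Y), (38,Y), (39,Y)
ranks: 7->1, 8->2, 9->3, 15->4, 21->5.5, 21->5.5, 23->7, 24->8, 27->9, 31->10, 33->11, 38->12, 39->13
Step 2: Rank sum for X: R1 = 1 + 2 + 3 + 4 + 5.5 + 7 + 9 = 31.5.
Step 3: U_X = R1 - n1(n1+1)/2 = 31.5 - 7*8/2 = 31.5 - 28 = 3.5.
       U_Y = n1*n2 - U_X = 42 - 3.5 = 38.5.
Step 4: Ties are present, so use the tie-corrected normal approximation (with continuity correction) for the p-value.
Step 5: p-value = 0.015019; compare to alpha = 0.1. reject H0.

U_X = 3.5, p = 0.015019, reject H0 at alpha = 0.1.


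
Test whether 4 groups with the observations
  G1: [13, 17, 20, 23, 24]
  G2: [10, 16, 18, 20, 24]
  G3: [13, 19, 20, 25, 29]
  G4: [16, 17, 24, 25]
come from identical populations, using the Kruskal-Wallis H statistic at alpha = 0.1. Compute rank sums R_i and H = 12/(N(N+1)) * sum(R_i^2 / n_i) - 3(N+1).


Step 1: Combine all N = 19 observations and assign midranks.
sorted (value, group, rank): (10,G2,1), (13,G1,2.5), (13,G3,2.5), (16,G2,4.5), (16,G4,4.5), (17,G1,6.5), (17,G4,6.5), (18,G2,8), (19,G3,9), (20,G1,11), (20,G2,11), (20,G3,11), (23,G1,13), (24,G1,15), (24,G2,15), (24,G4,15), (25,G3,17.5), (25,G4,17.5), (29,G3,19)
Step 2: Sum ranks within each group.
R_1 = 48 (n_1 = 5)
R_2 = 39.5 (n_2 = 5)
R_3 = 59 (n_3 = 5)
R_4 = 43.5 (n_4 = 4)
Step 3: H = 12/(N(N+1)) * sum(R_i^2/n_i) - 3(N+1)
     = 12/(19*20) * (48^2/5 + 39.5^2/5 + 59^2/5 + 43.5^2/4) - 3*20
     = 0.031579 * 1942.11 - 60
     = 1.329868.
Step 4: Ties present; correction factor C = 1 - 72/(19^3 - 19) = 0.989474. Corrected H = 1.329868 / 0.989474 = 1.344016.
Step 5: Under H0, H ~ chi^2(3); p-value = 0.718709.
Step 6: alpha = 0.1. fail to reject H0.

H = 1.3440, df = 3, p = 0.718709, fail to reject H0.


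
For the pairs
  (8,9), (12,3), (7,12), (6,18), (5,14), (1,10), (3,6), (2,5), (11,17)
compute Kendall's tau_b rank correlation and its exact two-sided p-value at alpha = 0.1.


Step 1: Enumerate the 36 unordered pairs (i,j) with i<j and classify each by sign(x_j-x_i) * sign(y_j-y_i).
  (1,2):dx=+4,dy=-6->D; (1,3):dx=-1,dy=+3->D; (1,4):dx=-2,dy=+9->D; (1,5):dx=-3,dy=+5->D
  (1,6):dx=-7,dy=+1->D; (1,7):dx=-5,dy=-3->C; (1,8):dx=-6,dy=-4->C; (1,9):dx=+3,dy=+8->C
  (2,3):dx=-5,dy=+9->D; (2,4):dx=-6,dy=+15->D; (2,5):dx=-7,dy=+11->D; (2,6):dx=-11,dy=+7->D
  (2,7):dx=-9,dy=+3->D; (2,8):dx=-10,dy=+2->D; (2,9):dx=-1,dy=+14->D; (3,4):dx=-1,dy=+6->D
  (3,5):dx=-2,dy=+2->D; (3,6):dx=-6,dy=-2->C; (3,7):dx=-4,dy=-6->C; (3,8):dx=-5,dy=-7->C
  (3,9):dx=+4,dy=+5->C; (4,5):dx=-1,dy=-4->C; (4,6):dx=-5,dy=-8->C; (4,7):dx=-3,dy=-12->C
  (4,8):dx=-4,dy=-13->C; (4,9):dx=+5,dy=-1->D; (5,6):dx=-4,dy=-4->C; (5,7):dx=-2,dy=-8->C
  (5,8):dx=-3,dy=-9->C; (5,9):dx=+6,dy=+3->C; (6,7):dx=+2,dy=-4->D; (6,8):dx=+1,dy=-5->D
  (6,9):dx=+10,dy=+7->C; (7,8):dx=-1,dy=-1->C; (7,9):dx=+8,dy=+11->C; (8,9):dx=+9,dy=+12->C
Step 2: C = 19, D = 17, total pairs = 36.
Step 3: tau = (C - D)/(n(n-1)/2) = (19 - 17)/36 = 0.055556.
Step 4: Exact two-sided p-value (enumerate n! = 362880 permutations of y under H0): p = 0.919455.
Step 5: alpha = 0.1. fail to reject H0.

tau_b = 0.0556 (C=19, D=17), p = 0.919455, fail to reject H0.


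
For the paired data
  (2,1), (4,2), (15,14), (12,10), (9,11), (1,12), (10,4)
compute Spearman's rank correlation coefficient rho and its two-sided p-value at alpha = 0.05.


Step 1: Rank x and y separately (midranks; no ties here).
rank(x): 2->2, 4->3, 15->7, 12->6, 9->4, 1->1, 10->5
rank(y): 1->1, 2->2, 14->7, 10->4, 11->5, 12->6, 4->3
Step 2: d_i = R_x(i) - R_y(i); compute d_i^2.
  (2-1)^2=1, (3-2)^2=1, (7-7)^2=0, (6-4)^2=4, (4-5)^2=1, (1-6)^2=25, (5-3)^2=4
sum(d^2) = 36.
Step 3: rho = 1 - 6*36 / (7*(7^2 - 1)) = 1 - 216/336 = 0.357143.
Step 4: Under H0, t = rho * sqrt((n-2)/(1-rho^2)) = 0.8550 ~ t(5).
Step 5: Two-sided p-value from the t-distribution with 5 df = 0.431611.
Step 6: alpha = 0.05. fail to reject H0.

rho = 0.3571, p = 0.431611, fail to reject H0 at alpha = 0.05.
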